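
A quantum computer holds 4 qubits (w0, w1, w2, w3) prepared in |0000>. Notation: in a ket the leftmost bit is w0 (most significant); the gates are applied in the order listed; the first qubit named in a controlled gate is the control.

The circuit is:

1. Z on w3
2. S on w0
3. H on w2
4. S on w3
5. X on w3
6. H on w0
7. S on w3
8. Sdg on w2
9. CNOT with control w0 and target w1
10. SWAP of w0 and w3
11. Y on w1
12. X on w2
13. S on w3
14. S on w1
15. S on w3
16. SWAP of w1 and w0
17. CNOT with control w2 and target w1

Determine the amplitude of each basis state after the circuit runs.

After the circuit, the state carries amplitude -1/2 on |0011>, I/2 on |0101>, -I/2 on |1010>, -1/2 on |1100>, and 0 on every other basis state.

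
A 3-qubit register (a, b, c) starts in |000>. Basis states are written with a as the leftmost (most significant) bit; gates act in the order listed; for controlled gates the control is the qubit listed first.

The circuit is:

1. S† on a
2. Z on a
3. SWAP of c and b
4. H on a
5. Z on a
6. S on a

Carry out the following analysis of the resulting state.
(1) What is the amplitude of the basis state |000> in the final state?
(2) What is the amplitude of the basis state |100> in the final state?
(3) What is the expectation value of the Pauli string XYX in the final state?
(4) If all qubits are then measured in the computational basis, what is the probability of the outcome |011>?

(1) The amplitude on |000> is sqrt(2)/2.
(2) The final state's coefficient on |100> equals -sqrt(2)*I/2.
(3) In the final state, XYX has expectation 0.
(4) Outcome |011> occurs with probability 0.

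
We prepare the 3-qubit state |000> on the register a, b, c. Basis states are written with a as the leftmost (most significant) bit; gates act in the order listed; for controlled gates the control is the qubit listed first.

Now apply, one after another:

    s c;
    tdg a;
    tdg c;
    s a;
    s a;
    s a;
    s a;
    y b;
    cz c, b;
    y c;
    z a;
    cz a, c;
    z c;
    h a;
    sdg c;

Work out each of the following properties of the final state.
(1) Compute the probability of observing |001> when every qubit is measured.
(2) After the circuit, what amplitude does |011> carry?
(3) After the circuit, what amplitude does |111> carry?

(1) A full measurement returns |001> with probability 0. Key observation: the block from step 4 through step 7 cancels to the identity and can be dropped.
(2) |011> carries amplitude -sqrt(2)*I/2 in the final state.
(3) The amplitude on |111> is -sqrt(2)*I/2.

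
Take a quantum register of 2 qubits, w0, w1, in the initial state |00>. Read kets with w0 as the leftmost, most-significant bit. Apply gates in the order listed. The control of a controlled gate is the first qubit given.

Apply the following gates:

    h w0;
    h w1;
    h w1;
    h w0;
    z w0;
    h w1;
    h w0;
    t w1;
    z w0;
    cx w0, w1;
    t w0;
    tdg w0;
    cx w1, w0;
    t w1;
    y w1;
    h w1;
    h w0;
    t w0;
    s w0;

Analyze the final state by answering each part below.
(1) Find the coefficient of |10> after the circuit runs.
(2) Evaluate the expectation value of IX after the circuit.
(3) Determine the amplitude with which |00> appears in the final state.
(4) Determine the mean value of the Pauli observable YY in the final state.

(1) |10> carries amplitude -I/2 - exp(I*pi/4)/4 - exp(3*I*pi/4)/4 in the final state. Key observation: gates 1-4 undo each other exactly, leaving only the rest of the circuit to track.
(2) In the final state, IX has expectation 0.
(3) |00> carries amplitude 1/4 + I/4 in the final state.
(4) In the final state, YY has expectation -sqrt(2)/4.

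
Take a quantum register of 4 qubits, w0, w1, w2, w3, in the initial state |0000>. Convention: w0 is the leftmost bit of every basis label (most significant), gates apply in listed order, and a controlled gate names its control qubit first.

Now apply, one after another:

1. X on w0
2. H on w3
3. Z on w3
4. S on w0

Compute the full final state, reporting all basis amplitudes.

The resulting statevector has amplitude sqrt(2)*I/2 on |1000>, -sqrt(2)*I/2 on |1001>, and 0 on every other basis state.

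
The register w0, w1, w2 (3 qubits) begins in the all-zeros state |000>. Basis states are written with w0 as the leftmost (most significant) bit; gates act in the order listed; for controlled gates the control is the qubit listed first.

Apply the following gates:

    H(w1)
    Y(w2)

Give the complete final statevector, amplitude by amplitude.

The final amplitudes are sqrt(2)*I/2 on |001>, sqrt(2)*I/2 on |011>, and 0 on every other basis state.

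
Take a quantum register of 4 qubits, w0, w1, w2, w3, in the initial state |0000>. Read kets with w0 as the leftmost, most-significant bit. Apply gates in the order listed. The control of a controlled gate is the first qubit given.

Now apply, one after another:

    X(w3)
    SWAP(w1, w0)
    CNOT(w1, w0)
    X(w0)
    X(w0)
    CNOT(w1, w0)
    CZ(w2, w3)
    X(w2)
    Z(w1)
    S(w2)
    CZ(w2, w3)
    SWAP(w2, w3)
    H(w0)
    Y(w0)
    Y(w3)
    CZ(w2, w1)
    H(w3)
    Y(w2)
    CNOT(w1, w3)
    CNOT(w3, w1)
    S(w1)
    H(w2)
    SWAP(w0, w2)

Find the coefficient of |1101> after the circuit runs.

The final state's coefficient on |1101> equals sqrt(2)*I/4. Key observation: the block from step 3 through step 6 cancels to the identity and can be dropped.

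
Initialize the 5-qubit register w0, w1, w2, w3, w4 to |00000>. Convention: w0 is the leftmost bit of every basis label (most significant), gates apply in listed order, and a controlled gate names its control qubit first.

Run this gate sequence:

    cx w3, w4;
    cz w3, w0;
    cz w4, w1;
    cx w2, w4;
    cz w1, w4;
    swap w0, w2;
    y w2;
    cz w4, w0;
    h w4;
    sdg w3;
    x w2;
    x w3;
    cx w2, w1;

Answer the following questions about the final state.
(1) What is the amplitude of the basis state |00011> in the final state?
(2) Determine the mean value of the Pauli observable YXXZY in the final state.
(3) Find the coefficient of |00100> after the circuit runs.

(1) |00011> carries amplitude sqrt(2)*I/2 in the final state.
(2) The observable YXXZY averages to 0.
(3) The amplitude on |00100> is 0.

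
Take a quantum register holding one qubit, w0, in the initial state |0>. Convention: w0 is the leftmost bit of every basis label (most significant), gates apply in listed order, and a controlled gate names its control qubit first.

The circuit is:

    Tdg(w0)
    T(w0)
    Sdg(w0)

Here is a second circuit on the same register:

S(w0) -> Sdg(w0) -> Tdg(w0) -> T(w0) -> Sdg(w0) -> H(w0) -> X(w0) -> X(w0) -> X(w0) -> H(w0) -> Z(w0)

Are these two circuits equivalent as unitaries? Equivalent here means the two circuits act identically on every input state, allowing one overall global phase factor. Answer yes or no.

Yes, they are equivalent — the unitaries differ by at most a global phase.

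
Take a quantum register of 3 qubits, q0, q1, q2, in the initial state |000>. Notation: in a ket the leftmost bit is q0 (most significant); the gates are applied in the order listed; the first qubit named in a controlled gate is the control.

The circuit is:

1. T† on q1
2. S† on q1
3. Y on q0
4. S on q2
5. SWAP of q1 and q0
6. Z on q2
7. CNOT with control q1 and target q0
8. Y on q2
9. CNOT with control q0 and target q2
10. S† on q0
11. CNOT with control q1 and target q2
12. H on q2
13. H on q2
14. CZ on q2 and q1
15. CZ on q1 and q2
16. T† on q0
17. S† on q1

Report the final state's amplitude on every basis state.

The final amplitudes are exp(-I*pi/4) on |111>, and 0 on every other basis state.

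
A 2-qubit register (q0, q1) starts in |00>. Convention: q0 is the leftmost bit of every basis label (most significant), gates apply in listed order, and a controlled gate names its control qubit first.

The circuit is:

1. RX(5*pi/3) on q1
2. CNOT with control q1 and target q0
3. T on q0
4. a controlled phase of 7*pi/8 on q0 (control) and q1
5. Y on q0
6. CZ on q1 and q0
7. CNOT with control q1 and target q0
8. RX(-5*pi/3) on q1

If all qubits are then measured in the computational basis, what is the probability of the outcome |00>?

The probability of measuring |00> is 0.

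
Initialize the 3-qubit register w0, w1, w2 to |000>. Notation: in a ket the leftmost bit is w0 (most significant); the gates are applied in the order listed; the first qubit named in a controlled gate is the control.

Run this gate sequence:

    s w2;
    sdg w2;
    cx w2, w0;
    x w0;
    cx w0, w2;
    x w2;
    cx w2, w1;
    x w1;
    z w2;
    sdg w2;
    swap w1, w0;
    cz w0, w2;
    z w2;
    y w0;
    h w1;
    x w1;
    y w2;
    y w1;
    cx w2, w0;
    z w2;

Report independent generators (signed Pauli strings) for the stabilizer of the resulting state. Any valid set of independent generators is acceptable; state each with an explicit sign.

The stabilizer group can be generated by +IXI, -ZII, -IIZ, among other valid generating sets.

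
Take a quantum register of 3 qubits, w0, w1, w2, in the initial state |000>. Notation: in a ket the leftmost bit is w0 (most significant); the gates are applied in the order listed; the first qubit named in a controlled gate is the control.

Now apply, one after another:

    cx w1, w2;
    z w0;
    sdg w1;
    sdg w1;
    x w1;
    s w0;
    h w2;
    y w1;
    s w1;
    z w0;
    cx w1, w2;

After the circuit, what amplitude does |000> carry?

|000> carries amplitude -sqrt(2)*I/2 in the final state.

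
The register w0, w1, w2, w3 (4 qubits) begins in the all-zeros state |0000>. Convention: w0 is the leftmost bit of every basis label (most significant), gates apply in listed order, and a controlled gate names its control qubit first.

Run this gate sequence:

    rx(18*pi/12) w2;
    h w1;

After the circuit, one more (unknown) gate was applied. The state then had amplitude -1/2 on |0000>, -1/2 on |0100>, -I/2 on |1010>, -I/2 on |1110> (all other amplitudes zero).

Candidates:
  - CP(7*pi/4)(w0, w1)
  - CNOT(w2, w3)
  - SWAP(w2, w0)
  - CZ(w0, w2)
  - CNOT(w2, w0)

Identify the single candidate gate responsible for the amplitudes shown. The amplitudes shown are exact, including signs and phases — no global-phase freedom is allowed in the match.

It was CNOT(w2, w0) that produced the state shown.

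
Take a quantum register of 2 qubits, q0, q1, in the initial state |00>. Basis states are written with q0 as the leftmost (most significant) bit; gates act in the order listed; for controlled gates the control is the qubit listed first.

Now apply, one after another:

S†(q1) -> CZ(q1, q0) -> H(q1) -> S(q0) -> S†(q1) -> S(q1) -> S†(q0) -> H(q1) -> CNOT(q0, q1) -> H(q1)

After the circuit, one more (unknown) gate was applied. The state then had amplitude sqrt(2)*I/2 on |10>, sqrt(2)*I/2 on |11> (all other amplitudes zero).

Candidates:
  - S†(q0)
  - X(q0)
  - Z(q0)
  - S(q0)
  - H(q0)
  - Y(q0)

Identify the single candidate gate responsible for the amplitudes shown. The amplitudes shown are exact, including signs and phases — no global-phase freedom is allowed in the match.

The unique candidate consistent with the amplitudes is Y(q0). Key observation: gates 3-8 undo each other exactly, leaving only the rest of the circuit to track.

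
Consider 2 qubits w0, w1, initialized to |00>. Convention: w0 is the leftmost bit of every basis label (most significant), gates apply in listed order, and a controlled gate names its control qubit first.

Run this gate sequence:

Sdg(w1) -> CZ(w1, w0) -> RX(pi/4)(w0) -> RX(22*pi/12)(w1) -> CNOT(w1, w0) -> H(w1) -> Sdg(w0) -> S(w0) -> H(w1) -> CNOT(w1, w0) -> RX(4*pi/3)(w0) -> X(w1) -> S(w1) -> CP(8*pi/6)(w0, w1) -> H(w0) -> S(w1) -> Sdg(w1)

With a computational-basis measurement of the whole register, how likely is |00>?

Outcome |00> occurs with probability 1/4 - sqrt(3)/8.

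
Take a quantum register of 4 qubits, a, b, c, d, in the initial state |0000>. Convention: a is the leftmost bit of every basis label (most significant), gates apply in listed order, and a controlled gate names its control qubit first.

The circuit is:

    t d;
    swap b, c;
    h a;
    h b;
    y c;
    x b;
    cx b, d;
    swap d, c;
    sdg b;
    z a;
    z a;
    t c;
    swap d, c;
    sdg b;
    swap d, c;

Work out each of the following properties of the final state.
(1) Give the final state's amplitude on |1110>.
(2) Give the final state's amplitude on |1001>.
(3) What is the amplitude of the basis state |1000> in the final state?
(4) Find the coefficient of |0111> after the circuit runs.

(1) The final state's coefficient on |1110> equals 0.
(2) The amplitude on |1001> is I/2.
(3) The final state's coefficient on |1000> equals 0.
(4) The final state's coefficient on |0111> equals -exp(3*I*pi/4)/2.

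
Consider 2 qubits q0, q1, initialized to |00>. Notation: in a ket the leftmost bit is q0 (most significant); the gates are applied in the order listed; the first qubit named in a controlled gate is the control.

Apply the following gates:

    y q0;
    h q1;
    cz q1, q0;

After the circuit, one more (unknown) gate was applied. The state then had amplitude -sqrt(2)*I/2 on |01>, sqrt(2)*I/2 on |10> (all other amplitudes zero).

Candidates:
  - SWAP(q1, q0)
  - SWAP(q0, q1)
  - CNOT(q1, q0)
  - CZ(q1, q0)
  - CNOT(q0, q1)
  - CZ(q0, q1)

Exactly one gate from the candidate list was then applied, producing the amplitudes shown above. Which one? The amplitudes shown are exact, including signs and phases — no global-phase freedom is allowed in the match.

It was CNOT(q1, q0) that produced the state shown.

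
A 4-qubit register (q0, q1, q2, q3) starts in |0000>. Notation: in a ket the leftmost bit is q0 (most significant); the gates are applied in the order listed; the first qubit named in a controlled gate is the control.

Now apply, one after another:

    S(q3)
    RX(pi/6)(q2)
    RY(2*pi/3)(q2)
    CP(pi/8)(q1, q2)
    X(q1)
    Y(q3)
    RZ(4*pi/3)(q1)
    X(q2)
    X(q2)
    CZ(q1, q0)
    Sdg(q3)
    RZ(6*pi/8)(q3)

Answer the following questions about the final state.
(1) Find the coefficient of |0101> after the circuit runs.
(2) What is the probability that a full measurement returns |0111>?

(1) The amplitude on |0101> is (-sqrt(6) - sqrt(2) - 3*sqrt(2)*I + sqrt(6)*I)*exp(I*pi/24)/8.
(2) The probability of measuring |0111> is sqrt(3)/8 + 1/2.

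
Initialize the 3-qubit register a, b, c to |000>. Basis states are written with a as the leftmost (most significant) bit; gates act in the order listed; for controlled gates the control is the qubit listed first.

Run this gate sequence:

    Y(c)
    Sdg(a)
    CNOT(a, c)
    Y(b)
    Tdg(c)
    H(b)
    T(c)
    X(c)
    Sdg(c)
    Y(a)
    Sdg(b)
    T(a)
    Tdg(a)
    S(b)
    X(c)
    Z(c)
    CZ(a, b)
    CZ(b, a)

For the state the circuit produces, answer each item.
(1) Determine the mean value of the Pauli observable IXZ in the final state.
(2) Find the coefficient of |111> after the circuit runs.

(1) The observable IXZ averages to 1. Key observation: steps 11-14 multiply out to the identity, so the circuit reduces to the remaining gates.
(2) |111> carries amplitude -sqrt(2)*I/2 in the final state.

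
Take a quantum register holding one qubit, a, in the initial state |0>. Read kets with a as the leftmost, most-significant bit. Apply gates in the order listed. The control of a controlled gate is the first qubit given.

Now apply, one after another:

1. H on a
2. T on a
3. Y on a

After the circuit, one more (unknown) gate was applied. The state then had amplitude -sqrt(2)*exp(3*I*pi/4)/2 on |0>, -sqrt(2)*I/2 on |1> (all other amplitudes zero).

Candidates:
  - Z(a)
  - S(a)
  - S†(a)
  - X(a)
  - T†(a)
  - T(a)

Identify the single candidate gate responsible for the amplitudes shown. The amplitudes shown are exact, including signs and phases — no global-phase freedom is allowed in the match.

It was Z(a) that produced the state shown.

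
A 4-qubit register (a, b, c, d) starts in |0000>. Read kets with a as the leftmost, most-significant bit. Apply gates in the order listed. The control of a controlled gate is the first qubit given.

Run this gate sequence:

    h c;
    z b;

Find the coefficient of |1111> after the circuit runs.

|1111> carries amplitude 0 in the final state.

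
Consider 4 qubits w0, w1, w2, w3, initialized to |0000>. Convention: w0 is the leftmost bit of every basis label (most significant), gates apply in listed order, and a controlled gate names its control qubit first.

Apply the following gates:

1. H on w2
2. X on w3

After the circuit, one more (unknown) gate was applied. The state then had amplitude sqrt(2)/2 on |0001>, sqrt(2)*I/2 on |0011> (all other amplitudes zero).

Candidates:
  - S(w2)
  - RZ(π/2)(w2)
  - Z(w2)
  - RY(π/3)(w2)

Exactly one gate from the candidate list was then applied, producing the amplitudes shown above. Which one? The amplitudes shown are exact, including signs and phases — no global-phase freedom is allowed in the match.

It was S(w2) that produced the state shown.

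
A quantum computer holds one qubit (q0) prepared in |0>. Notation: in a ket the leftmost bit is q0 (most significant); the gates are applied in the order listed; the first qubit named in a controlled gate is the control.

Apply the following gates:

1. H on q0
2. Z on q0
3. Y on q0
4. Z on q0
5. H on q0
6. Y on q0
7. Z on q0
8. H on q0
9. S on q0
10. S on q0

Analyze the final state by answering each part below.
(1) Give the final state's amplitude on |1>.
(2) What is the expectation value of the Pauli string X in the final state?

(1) The final state's coefficient on |1> equals -sqrt(2)/2.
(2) The expectation value of X is -1.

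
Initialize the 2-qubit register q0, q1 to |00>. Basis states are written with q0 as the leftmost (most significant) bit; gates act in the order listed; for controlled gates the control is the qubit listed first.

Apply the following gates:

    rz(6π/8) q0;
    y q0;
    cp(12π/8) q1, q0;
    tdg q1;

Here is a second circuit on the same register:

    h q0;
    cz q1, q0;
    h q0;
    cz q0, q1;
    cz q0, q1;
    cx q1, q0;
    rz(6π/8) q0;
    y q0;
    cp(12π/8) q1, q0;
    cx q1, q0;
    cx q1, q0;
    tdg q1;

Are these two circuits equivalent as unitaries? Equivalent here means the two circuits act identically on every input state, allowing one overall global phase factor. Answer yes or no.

Yes — the two circuits implement the same unitary up to a global phase.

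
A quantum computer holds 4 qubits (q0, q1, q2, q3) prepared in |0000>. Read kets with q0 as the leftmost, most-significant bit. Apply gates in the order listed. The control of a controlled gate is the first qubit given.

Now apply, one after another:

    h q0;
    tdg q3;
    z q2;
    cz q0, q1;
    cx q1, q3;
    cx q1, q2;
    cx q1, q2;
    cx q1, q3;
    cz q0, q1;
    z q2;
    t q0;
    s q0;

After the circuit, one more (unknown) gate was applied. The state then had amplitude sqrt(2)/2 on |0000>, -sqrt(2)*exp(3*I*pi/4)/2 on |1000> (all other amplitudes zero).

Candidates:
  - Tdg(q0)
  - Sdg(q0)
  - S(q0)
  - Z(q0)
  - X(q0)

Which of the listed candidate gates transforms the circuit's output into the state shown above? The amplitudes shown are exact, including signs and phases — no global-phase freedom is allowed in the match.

The applied gate was Z(q0). Key observation: the block from step 3 through step 10 cancels to the identity and can be dropped.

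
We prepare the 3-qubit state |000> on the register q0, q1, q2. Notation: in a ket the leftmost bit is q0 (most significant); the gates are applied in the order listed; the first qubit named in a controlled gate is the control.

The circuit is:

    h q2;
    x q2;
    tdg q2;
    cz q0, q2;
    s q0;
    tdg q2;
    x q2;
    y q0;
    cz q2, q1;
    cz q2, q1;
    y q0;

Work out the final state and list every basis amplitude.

The resulting statevector has amplitude -sqrt(2)*I/2 on |000>, sqrt(2)/2 on |001>, and 0 on every other basis state. Key observation: steps 8-11 multiply out to the identity, so the circuit reduces to the remaining gates.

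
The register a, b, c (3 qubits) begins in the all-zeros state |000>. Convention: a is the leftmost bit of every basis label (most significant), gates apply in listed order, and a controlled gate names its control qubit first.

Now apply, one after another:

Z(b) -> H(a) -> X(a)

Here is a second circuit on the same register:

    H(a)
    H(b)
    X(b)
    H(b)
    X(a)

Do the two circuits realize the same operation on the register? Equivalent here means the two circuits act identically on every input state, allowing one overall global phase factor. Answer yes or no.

Yes: on every input state the two circuits agree up to one overall phase factor.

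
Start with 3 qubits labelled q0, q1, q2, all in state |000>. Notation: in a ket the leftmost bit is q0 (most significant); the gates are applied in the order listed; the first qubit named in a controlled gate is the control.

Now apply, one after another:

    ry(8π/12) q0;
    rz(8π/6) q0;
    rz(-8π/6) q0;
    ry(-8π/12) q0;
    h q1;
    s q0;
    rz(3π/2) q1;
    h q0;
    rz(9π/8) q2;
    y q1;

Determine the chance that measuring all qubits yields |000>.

The probability of measuring |000> is 1/4. Key observation: steps 1-4 multiply out to the identity, so the circuit reduces to the remaining gates.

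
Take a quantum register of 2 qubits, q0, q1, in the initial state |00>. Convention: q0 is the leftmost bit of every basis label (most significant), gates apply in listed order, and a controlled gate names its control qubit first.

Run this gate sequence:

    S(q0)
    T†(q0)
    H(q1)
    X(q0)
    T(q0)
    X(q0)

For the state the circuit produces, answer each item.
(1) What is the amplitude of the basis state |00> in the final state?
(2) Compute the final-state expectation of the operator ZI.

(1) |00> carries amplitude sqrt(2)*exp(I*pi/4)/2 in the final state.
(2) The expectation value of ZI is 1.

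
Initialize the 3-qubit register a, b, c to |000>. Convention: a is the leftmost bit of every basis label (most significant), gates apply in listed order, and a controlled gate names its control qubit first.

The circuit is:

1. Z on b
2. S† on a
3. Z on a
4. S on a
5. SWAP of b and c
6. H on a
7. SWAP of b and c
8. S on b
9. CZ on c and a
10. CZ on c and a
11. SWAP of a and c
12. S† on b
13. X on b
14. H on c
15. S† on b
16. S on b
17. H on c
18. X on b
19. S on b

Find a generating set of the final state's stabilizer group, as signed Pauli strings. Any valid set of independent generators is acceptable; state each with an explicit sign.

The final state is stabilized by the group generated by +IIX, +ZII, +IZI; other independent generating sets are equally valid. Key observation: steps 12-19 multiply out to the identity, so the circuit reduces to the remaining gates.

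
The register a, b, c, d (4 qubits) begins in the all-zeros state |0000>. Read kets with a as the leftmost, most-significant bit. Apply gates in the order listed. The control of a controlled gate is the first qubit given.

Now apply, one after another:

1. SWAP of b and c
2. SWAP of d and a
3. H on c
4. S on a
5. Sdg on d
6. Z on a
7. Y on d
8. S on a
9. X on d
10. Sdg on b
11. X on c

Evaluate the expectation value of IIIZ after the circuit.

The expectation value of IIIZ is 1.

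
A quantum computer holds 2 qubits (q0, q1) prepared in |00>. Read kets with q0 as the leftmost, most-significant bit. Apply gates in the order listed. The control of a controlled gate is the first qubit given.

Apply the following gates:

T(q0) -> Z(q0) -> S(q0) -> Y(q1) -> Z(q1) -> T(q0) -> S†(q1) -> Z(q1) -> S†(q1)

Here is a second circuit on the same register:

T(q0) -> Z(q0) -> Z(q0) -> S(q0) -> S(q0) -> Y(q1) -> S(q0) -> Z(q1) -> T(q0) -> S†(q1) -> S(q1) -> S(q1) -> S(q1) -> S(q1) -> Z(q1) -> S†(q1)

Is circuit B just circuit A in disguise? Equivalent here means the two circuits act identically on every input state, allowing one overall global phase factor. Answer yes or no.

Yes: on every input state the two circuits agree up to one overall phase factor.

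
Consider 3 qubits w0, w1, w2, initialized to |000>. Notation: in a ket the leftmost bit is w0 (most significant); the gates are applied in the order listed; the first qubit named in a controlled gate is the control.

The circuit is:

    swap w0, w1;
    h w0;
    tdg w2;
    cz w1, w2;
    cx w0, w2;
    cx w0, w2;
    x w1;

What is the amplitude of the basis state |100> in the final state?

|100> carries amplitude 0 in the final state. Key observation: steps 5-6 multiply out to the identity, so the circuit reduces to the remaining gates.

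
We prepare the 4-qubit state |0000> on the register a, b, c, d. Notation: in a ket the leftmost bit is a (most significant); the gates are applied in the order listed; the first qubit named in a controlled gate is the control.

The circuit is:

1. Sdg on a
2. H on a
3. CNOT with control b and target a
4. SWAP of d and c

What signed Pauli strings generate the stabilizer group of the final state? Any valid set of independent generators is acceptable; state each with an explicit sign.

The final state is stabilized by the group generated by +XIII, +IZII, +IIZI, +IIIZ; other independent generating sets are equally valid.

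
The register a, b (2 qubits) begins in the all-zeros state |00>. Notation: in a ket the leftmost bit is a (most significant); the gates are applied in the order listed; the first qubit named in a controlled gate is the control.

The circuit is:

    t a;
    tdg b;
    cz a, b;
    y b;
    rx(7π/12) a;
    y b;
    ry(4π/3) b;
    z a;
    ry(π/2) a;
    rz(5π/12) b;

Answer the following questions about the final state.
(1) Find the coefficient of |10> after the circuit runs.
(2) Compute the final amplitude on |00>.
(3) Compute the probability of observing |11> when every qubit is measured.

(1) The amplitude on |10> is -sqrt(2)*I*sqrt(sqrt(2)/4 + 1/2)*exp(-5*I*pi/24)/8 - sqrt(6)*I*sqrt(1/2 - sqrt(2)/4)*exp(-5*I*pi/24)/8 + sqrt(2)*sqrt(1/2 - sqrt(2)/4)*exp(-5*I*pi/24)/8 - sqrt(6)*sqrt(sqrt(2)/4 + 1/2)*exp(-5*I*pi/24)/8.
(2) |00> carries amplitude sqrt(2)*sqrt(1/2 - sqrt(2)/4)*exp(-5*I*pi/24)/8 + sqrt(6)*I*sqrt(1/2 - sqrt(2)/4)*exp(-5*I*pi/24)/8 + sqrt(2)*I*sqrt(sqrt(2)/4 + 1/2)*exp(-5*I*pi/24)/8 - sqrt(6)*sqrt(sqrt(2)/4 + 1/2)*exp(-5*I*pi/24)/8 in the final state.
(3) A full measurement returns |11> with probability 3/8.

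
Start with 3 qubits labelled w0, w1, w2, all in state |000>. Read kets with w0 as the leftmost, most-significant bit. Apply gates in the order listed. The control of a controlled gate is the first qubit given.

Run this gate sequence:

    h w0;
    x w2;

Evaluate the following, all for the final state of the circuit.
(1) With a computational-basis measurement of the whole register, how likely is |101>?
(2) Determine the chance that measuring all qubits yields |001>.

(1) The probability of measuring |101> is 1/2.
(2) A full measurement returns |001> with probability 1/2.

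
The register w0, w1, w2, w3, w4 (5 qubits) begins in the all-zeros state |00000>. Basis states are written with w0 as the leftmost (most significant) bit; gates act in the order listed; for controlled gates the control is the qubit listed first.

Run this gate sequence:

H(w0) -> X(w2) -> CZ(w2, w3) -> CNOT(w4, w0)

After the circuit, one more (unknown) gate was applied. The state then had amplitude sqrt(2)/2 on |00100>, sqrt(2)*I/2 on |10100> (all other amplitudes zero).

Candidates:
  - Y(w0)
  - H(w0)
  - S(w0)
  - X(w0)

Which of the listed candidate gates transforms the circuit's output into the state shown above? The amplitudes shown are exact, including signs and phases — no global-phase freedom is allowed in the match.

The unique candidate consistent with the amplitudes is S(w0).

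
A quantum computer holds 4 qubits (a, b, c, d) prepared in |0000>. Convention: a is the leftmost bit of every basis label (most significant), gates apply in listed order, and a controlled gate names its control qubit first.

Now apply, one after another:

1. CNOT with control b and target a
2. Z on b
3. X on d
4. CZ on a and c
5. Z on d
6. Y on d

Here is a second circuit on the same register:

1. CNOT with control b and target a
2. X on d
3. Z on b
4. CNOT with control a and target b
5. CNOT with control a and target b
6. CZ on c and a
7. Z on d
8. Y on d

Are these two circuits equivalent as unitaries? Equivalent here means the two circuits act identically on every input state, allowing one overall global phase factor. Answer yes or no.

Yes: on every input state the two circuits agree up to one overall phase factor.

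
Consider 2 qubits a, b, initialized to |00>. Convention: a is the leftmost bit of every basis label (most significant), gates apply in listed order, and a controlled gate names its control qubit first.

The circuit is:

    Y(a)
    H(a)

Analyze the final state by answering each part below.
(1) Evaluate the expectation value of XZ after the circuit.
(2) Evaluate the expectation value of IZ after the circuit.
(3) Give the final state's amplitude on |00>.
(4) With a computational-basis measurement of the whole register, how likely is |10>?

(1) In the final state, XZ has expectation -1.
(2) The observable IZ averages to 1.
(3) |00> carries amplitude sqrt(2)*I/2 in the final state.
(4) Outcome |10> occurs with probability 1/2.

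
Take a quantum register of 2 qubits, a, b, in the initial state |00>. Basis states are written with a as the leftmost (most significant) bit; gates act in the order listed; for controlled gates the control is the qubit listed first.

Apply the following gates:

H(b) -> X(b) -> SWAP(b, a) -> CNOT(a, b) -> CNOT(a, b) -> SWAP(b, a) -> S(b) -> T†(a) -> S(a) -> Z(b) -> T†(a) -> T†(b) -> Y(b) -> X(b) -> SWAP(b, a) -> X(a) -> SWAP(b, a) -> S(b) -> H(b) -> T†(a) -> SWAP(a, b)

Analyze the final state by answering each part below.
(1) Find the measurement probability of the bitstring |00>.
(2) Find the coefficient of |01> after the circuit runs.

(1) A full measurement returns |00> with probability sqrt(2)/4 + 1/2.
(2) The final state's coefficient on |01> equals 0.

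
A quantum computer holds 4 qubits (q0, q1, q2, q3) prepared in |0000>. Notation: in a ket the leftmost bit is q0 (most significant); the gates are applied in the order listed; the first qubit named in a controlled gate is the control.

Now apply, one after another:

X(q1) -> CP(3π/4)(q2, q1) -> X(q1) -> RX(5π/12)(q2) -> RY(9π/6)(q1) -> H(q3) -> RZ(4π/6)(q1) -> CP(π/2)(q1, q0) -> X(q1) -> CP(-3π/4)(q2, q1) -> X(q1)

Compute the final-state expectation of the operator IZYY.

In the final state, IZYY has expectation 0.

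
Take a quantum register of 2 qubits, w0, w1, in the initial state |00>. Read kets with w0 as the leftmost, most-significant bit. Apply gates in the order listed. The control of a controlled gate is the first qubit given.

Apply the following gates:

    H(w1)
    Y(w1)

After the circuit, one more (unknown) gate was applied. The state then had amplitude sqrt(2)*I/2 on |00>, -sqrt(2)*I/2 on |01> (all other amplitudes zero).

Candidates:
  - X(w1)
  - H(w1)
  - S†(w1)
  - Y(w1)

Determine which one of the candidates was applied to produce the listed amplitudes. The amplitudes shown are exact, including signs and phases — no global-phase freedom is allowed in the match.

It was X(w1) that produced the state shown.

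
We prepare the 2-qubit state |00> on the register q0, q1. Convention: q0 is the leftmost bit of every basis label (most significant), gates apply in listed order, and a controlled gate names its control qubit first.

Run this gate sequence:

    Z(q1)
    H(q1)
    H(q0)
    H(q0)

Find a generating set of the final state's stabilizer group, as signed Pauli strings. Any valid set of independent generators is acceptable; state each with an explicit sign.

The stabilizer group can be generated by +IX, +ZI, among other valid generating sets. Key observation: steps 3-4 multiply out to the identity, so the circuit reduces to the remaining gates.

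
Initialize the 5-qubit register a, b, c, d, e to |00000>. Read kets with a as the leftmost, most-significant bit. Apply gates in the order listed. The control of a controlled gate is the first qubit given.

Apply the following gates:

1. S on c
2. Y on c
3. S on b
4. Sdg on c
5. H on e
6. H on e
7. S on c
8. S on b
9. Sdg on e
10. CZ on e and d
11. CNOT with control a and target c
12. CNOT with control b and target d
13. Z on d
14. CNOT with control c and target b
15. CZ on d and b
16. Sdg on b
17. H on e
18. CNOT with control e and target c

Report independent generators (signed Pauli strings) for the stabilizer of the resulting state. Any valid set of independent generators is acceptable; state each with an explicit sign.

The final state is stabilized by the group generated by +IIXIX, +ZIIII, -IZIII, -IIZIZ, +IIIZI; other independent generating sets are equally valid. Key observation: the block from step 4 through step 7 cancels to the identity and can be dropped.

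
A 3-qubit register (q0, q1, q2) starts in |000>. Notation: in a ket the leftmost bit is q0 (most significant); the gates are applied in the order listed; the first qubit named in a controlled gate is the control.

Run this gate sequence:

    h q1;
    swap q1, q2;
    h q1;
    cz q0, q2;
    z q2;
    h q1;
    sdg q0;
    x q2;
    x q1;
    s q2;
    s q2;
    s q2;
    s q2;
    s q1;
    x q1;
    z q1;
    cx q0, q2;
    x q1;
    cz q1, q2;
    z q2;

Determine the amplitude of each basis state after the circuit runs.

After the circuit, the state carries amplitude -sqrt(2)*I/2 on |010>, sqrt(2)*I/2 on |011>, and 0 on every other basis state. Key observation: gates 10-13 undo each other exactly, leaving only the rest of the circuit to track.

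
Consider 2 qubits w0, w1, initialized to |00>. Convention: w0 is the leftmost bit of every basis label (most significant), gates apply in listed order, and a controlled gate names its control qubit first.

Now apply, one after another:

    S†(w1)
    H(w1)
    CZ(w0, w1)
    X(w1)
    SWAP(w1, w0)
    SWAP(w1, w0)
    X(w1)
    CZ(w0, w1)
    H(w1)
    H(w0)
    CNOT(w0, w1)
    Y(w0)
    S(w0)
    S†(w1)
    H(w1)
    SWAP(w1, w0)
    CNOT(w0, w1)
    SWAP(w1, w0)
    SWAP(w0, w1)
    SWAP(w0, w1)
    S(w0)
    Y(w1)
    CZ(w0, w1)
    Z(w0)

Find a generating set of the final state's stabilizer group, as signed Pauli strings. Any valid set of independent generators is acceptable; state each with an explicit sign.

One valid set of independent stabilizer generators is +YI, -IX (any independent generating set of the same group is equally correct). Key observation: the block from step 2 through step 9 cancels to the identity and can be dropped.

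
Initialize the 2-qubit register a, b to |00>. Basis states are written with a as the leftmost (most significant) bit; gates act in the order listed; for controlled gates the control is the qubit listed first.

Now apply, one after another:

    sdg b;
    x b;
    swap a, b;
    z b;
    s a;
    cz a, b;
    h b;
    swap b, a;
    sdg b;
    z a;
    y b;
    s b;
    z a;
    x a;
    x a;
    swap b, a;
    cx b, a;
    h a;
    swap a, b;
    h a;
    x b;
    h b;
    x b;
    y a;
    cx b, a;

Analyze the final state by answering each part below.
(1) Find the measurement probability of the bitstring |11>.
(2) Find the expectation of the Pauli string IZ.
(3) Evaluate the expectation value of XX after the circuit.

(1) The probability of measuring |11> is 1/4.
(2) The expectation value of IZ is 0.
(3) The expectation value of XX is 0.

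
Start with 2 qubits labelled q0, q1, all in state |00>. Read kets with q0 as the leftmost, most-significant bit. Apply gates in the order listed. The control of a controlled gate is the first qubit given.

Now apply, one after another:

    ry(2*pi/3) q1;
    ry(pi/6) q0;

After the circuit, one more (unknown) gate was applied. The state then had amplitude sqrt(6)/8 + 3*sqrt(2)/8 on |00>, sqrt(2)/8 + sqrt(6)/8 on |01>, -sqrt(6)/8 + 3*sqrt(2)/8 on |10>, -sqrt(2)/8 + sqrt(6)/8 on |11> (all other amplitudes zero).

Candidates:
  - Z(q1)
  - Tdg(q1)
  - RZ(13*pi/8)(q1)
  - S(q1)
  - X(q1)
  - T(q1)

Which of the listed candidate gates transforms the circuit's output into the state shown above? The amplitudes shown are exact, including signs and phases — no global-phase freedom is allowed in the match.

The applied gate was X(q1).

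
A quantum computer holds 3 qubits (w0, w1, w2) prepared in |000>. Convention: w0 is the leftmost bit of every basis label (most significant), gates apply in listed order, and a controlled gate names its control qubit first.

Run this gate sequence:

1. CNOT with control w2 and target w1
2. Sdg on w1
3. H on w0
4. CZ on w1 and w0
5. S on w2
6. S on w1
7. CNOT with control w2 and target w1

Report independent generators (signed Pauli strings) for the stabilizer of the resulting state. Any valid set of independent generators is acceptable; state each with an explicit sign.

One valid set of independent stabilizer generators is +XII, +IZI, +IIZ (any independent generating set of the same group is equally correct).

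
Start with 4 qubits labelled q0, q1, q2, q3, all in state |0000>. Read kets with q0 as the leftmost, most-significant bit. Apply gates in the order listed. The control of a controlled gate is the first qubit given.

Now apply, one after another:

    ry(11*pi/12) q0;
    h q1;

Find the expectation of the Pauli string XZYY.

In the final state, XZYY has expectation 0.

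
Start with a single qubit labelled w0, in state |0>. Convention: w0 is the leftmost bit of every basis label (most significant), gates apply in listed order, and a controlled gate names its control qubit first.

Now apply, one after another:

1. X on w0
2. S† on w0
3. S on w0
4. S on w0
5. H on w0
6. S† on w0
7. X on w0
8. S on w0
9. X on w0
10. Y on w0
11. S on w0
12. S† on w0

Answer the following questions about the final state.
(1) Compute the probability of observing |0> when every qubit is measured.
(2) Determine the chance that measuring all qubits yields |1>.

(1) A full measurement returns |0> with probability 1/2.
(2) The probability of measuring |1> is 1/2.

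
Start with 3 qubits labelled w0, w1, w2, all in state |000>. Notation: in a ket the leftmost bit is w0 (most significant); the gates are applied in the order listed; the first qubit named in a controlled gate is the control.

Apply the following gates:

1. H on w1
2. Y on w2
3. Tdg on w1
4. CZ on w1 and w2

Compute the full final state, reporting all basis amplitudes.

The final amplitudes are sqrt(2)*I/2 on |001>, -sqrt(2)*exp(I*pi/4)/2 on |011>, and 0 on every other basis state.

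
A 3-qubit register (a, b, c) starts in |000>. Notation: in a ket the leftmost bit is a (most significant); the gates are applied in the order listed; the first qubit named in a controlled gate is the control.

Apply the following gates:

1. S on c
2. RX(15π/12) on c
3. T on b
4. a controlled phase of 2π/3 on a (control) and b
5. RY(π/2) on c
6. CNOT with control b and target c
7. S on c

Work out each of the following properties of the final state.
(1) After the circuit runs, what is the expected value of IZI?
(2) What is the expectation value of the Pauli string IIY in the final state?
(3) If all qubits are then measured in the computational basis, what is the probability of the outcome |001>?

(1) The observable IZI averages to 1.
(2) The expectation value of IIY is -sqrt(2)/2.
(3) A full measurement returns |001> with probability 1/2.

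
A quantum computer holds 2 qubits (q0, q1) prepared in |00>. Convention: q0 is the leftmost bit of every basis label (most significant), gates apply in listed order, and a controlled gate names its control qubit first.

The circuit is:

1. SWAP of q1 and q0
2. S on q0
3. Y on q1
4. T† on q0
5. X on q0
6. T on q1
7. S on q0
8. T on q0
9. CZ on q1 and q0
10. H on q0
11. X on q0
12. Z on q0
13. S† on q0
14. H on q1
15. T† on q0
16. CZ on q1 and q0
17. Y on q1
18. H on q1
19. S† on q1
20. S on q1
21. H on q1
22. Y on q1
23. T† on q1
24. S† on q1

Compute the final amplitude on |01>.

The amplitude on |01> is -exp(3*I*pi/4)/2.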